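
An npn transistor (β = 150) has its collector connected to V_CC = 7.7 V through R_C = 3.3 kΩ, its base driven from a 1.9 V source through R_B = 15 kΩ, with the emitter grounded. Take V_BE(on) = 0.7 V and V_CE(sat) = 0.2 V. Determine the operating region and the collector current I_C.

Assume active: I_B = (1.9 − 0.7)/15 = 0.08 mA, giving I_C = β·I_B = 12 mA.
But then V_CE = 7.7 − 12×3.3 = -31.9 V < V_CE(sat) = 0.2 V — impossible in the active region.
So the transistor is saturated. With V_CE = 0.2 V, I_C = (V_CC − 0.2)/R_C = 7.5/3.3 = 2.27 mA.
Check: β·I_B = 12 mA > I_C = 2.27 mA, confirming saturation.

saturation; I_C ≈ 2.3 mA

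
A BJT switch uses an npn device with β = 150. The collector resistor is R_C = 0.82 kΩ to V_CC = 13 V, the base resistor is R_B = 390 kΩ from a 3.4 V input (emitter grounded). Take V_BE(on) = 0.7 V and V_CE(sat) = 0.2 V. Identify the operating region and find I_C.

Assume active. Base-emitter loop: I_B = (V_BB − V_BE)/R_B = (3.4 − 0.7)/390 = 0.00692 mA.
I_C = β·I_B = 150×0.00692 = 1.04 mA.
V_CE = V_CC − I_C·R_C = 13 − 1.04×0.82 = 12.1 V > V_CE(sat), so the active-region assumption holds.

active; I_C ≈ 1 mA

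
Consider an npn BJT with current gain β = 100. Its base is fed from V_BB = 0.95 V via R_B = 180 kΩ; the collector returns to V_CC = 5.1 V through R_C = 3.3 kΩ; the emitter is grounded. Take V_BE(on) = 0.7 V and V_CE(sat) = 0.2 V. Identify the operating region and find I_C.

Assume active. Base-emitter loop: I_B = (V_BB − V_BE)/R_B = (0.95 − 0.7)/180 = 0.00139 mA.
I_C = β·I_B = 100×0.00139 = 0.139 mA.
V_CE = V_CC − I_C·R_C = 5.1 − 0.139×3.3 = 4.64 V > V_CE(sat), so the active-region assumption holds.

active; I_C ≈ 0.14 mA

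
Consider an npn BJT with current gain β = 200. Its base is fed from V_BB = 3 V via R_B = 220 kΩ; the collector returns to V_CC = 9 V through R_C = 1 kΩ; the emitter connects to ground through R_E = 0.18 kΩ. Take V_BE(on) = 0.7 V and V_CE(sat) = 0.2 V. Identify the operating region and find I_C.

active; I_C ≈ 1.8 mA

Assume active. Base-emitter loop: I_B = (V_BB − V_BE)/(R_B + (β+1)R_E) = (3 − 0.7)/(220 + 201×0.18) = 0.00898 mA.
I_C = β·I_B = 200×0.00898 = 1.8 mA.
V_CE = V_CC − I_C·R_C − I_E·R_E = 9 − 1.8×1 − 1.8×0.18 = 6.88 V > V_CE(sat), so the active-region assumption holds.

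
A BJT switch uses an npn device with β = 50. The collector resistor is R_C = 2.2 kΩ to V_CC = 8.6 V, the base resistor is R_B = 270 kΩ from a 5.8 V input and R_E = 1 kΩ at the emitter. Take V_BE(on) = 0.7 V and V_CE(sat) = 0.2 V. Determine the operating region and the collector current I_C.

active; I_C ≈ 0.79 mA

Assume active. Base-emitter loop: I_B = (V_BB − V_BE)/(R_B + (β+1)R_E) = (5.8 − 0.7)/(270 + 51×1) = 0.0159 mA.
I_C = β·I_B = 50×0.0159 = 0.794 mA.
V_CE = V_CC − I_C·R_C − I_E·R_E = 8.6 − 0.794×2.2 − 0.81×1 = 6.04 V > V_CE(sat), so the active-region assumption holds.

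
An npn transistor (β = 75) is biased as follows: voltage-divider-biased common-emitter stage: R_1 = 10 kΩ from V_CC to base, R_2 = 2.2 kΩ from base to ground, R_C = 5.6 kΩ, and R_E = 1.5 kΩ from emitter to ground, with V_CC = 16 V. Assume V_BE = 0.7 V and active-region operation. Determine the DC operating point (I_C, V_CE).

Thevenize the base divider: V_Th = V_CC·R_2/(R_1+R_2) = 16×2.2/12.2 = 2.89 V, R_Th = R_1‖R_2 = 1.8 kΩ.
Base-emitter loop: V_Th = I_B·R_Th + V_BE + (β+1)I_B·R_E, so I_B = (2.89 − 0.7) / (1.8 + 76×1.5) = 0.0189 mA.
I_C = β·I_B = 75×0.0189 = 1.42 mA, and I_E = (β+1)I_B = 1.43 mA.
V_CE = V_CC − I_C·R_C − I_E·R_E = 16 − 1.42×5.6 − 1.43×1.5 = 5.92 V.
V_CE = 5.92 V > 0.2 V confirms active-region operation.

I_C ≈ 1.4 mA, V_CE ≈ 5.9 V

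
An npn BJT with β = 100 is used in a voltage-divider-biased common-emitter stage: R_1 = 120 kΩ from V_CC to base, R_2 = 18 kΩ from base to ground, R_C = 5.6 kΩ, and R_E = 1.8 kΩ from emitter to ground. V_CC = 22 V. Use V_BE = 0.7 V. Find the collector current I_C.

I_C ≈ 1.1 mA

Thevenize the base divider: V_Th = V_CC·R_2/(R_1+R_2) = 22×18/138 = 2.87 V, R_Th = R_1‖R_2 = 15.7 kΩ.
Base-emitter loop: V_Th = I_B·R_Th + V_BE + (β+1)I_B·R_E, so I_B = (2.87 − 0.7) / (15.7 + 101×1.8) = 0.011 mA.
I_C = β·I_B = 100×0.011 = 1.1 mA, and I_E = (β+1)I_B = 1.11 mA.
V_CE = V_CC − I_C·R_C − I_E·R_E = 22 − 1.1×5.6 − 1.11×1.8 = 13.8 V.
V_CE = 13.8 V > 0.2 V confirms active-region operation.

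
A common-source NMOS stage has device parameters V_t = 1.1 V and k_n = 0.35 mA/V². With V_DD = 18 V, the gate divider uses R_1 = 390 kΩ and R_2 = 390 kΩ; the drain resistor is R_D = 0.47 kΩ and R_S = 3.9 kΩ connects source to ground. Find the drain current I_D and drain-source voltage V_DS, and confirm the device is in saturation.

V_G = V_DD·R_2/(R_1+R_2) = 18×390/780 = 9 V.
Assume saturation: I_D = (k_n/2)(V_GS − V_t)² with V_GS = V_G − I_D·R_S = 9 − 3.9·I_D.
Substituting gives 2.66·I_D² − 11.8·I_D + 10.9 = 0, with roots I_D = 1.32 or 3.11 mA.
The root I_D = 3.11 mA gives V_GS = -3.11 V ≤ V_t, so take I_D = 1.32 mA.
Then V_GS = 3.85 V and V_DS = V_DD − I_D(R_D+R_S) = 18 − 1.32×4.37 = 12.2 V.
Saturation requires V_DS ≥ V_GS − V_t = 2.75 V; 12.2 ≥ 2.75 ✓.

I_D ≈ 1.3 mA, V_DS ≈ 12 V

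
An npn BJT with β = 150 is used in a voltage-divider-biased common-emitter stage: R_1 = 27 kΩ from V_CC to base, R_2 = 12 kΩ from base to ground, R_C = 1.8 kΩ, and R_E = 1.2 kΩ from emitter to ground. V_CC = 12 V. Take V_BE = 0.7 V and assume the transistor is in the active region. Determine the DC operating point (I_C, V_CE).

I_C ≈ 2.4 mA, V_CE ≈ 4.9 V

Thevenize the base divider: V_Th = V_CC·R_2/(R_1+R_2) = 12×12/39 = 3.69 V, R_Th = R_1‖R_2 = 8.31 kΩ.
Base-emitter loop: V_Th = I_B·R_Th + V_BE + (β+1)I_B·R_E, so I_B = (3.69 − 0.7) / (8.31 + 151×1.2) = 0.0158 mA.
I_C = β·I_B = 150×0.0158 = 2.37 mA, and I_E = (β+1)I_B = 2.38 mA.
V_CE = V_CC − I_C·R_C − I_E·R_E = 12 − 2.37×1.8 − 2.38×1.2 = 4.88 V.
V_CE = 4.88 V > 0.2 V confirms active-region operation.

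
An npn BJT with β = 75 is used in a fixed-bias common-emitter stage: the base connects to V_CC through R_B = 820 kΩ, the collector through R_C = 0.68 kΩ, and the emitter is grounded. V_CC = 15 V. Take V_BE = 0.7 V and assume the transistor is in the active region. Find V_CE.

V_CE ≈ 14 V

Base loop: V_CC = I_B·R_B + V_BE, so I_B = (15 − 0.7)/820 kΩ = 0.0174 mA.
In the active region I_C = β·I_B = 75 × 0.0174 = 1.31 mA.
Collector loop: V_CE = V_CC − I_C·R_C = 15 − 1.31×0.68 = 14.1 V.
Since V_CE = 14.1 V > V_CE(sat) ≈ 0.2 V, the transistor is in the active region as assumed.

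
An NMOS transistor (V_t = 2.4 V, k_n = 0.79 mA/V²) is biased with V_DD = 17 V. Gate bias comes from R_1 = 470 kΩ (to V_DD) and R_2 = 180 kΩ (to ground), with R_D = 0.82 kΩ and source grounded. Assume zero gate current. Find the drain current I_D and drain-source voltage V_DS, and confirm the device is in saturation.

V_G = V_DD·R_2/(R_1+R_2) = 17×180/650 = 4.71 V. With the source grounded, V_GS = V_G = 4.71 V.
Assume saturation: I_D = (k_n/2)(V_GS − V_t)² = (0.79/2)×(4.71 − 2.4)² = 0.395×2.31² = 2.1 mA.
V_DS = V_DD − I_D·R_D = 17 − 2.1×0.82 = 15.3 V.
Saturation requires V_DS ≥ V_GS − V_t = 2.31 V; 15.3 ≥ 2.31 ✓.

I_D ≈ 2.1 mA, V_DS ≈ 15 V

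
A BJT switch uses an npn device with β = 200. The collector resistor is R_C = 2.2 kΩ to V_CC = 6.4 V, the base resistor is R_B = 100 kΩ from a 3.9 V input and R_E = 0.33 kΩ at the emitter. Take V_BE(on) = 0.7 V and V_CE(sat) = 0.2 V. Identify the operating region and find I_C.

saturation; I_C ≈ 2.4 mA

Assume active: I_B = (3.9 − 0.7)/(100 + 201×0.33) = 0.0192 mA, I_C = β·I_B = 3.85 mA.
Then V_CE = 6.4 − 3.85×2.2 − 3.87×0.33 = -3.34 V < 0.2 V — the active assumption fails.
Re-solve with V_CE = 0.2 V. KCL at the emitter: V_E/R_E = (V_BB−0.7−V_E)/R_B + (V_CC−0.2−V_E)/R_C, giving V_E = 0.816 V.
I_C = (V_CC − 0.2 − V_E)/R_C = (6.2 − 0.816)/2.2 = 2.45 mA.
Check: I_B = (3.2 − 0.816)/100 = 0.0238 mA, and β·I_B = 4.77 mA > I_C, confirming saturation.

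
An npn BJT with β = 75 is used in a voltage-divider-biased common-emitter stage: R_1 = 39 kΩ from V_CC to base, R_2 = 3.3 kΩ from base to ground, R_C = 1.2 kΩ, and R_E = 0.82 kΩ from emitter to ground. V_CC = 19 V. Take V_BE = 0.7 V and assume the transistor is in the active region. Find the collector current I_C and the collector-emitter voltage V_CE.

Thevenize the base divider: V_Th = V_CC·R_2/(R_1+R_2) = 19×3.3/42.3 = 1.48 V, R_Th = R_1‖R_2 = 3.04 kΩ.
Base-emitter loop: V_Th = I_B·R_Th + V_BE + (β+1)I_B·R_E, so I_B = (1.48 − 0.7) / (3.04 + 76×0.82) = 0.012 mA.
I_C = β·I_B = 75×0.012 = 0.898 mA, and I_E = (β+1)I_B = 0.91 mA.
V_CE = V_CC − I_C·R_C − I_E·R_E = 19 − 0.898×1.2 − 0.91×0.82 = 17.2 V.
V_CE = 17.2 V > 0.2 V confirms active-region operation.

I_C ≈ 0.9 mA, V_CE ≈ 17 V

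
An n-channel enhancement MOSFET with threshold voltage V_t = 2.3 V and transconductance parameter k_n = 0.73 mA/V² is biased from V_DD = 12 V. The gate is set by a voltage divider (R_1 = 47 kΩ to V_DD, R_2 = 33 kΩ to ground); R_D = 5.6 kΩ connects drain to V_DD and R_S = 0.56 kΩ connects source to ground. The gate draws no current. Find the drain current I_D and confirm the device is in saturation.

V_G = V_DD·R_2/(R_1+R_2) = 12×33/80 = 4.95 V.
Assume saturation: I_D = (k_n/2)(V_GS − V_t)² with V_GS = V_G − I_D·R_S = 4.95 − 0.56·I_D.
Substituting gives 0.114·I_D² − 2.08·I_D + 2.56 = 0, with roots I_D = 1.33 or 16.9 mA.
The root I_D = 16.9 mA gives V_GS = -4.5 V ≤ V_t, so take I_D = 1.33 mA.
Then V_GS = 4.21 V and V_DS = V_DD − I_D(R_D+R_S) = 12 − 1.33×6.16 = 3.82 V.
Saturation requires V_DS ≥ V_GS − V_t = 1.91 V; 3.82 ≥ 1.91 ✓.

I_D ≈ 1.3 mA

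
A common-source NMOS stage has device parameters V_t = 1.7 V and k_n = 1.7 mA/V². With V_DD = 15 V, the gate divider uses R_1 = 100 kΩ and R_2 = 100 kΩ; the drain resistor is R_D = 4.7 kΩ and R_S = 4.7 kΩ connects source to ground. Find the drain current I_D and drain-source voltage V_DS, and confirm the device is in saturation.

V_G = V_DD·R_2/(R_1+R_2) = 15×100/200 = 7.5 V.
Assume saturation: I_D = (k_n/2)(V_GS − V_t)² with V_GS = V_G − I_D·R_S = 7.5 − 4.7·I_D.
Substituting gives 18.8·I_D² − 47.3·I_D + 28.6 = 0, with roots I_D = 1 or 1.52 mA.
The root I_D = 1.52 mA gives V_GS = 0.363 V ≤ V_t, so take I_D = 1 mA.
Then V_GS = 2.79 V and V_DS = V_DD − I_D(R_D+R_S) = 15 − 1×9.4 = 5.57 V.
Saturation requires V_DS ≥ V_GS − V_t = 1.09 V; 5.57 ≥ 1.09 ✓.

I_D ≈ 1 mA, V_DS ≈ 5.6 V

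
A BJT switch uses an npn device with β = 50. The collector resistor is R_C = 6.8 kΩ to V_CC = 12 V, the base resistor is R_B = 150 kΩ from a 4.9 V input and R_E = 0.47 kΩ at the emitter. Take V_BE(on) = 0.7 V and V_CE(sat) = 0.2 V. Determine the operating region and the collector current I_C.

Assume active. Base-emitter loop: I_B = (V_BB − V_BE)/(R_B + (β+1)R_E) = (4.9 − 0.7)/(150 + 51×0.47) = 0.0241 mA.
I_C = β·I_B = 50×0.0241 = 1.21 mA.
V_CE = V_CC − I_C·R_C − I_E·R_E = 12 − 1.21×6.8 − 1.23×0.47 = 3.21 V > V_CE(sat), so the active-region assumption holds.

active; I_C ≈ 1.2 mA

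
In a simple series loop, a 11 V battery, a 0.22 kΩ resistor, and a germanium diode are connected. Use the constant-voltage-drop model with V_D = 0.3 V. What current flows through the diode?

I ≈ 49 mA

KVL around the loop: 11 = V_D + I·R = 0.3 + I × 0.22 kΩ.
So I = (11 − 0.3) / 0.22 kΩ = 10.7 / 0.22 = 48.6 mA.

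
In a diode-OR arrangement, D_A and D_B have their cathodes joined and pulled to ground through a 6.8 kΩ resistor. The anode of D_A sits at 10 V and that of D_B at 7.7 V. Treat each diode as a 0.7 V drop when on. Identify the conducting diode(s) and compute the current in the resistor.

Assume both conduct. Then node N would need to be at both 10−0.7 = 9.3 V and 7.7−0.7 = 7 V, which is impossible.
Assume only D_A conducts: V_N = 10 − 0.7 = 9.3 V, so I_R = 9.3/6.8 = 1.37 mA.
Check D_B: its anode-to-cathode voltage is 7.7 − 9.3 = -1.6 V < 0.7 V, so it is off. The assumption is consistent.

Only D_A conducts; I_R ≈ 1.4 mA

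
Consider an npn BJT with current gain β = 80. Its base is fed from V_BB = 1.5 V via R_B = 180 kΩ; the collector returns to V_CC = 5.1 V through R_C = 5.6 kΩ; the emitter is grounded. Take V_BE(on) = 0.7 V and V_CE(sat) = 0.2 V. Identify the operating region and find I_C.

active; I_C ≈ 0.36 mA

Assume active. Base-emitter loop: I_B = (V_BB − V_BE)/R_B = (1.5 − 0.7)/180 = 0.00444 mA.
I_C = β·I_B = 80×0.00444 = 0.356 mA.
V_CE = V_CC − I_C·R_C = 5.1 − 0.356×5.6 = 3.11 V > V_CE(sat), so the active-region assumption holds.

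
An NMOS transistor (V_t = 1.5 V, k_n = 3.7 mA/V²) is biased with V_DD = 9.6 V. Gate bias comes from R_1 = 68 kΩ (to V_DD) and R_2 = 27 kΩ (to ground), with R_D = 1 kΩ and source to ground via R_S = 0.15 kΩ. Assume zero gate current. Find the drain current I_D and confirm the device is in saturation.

I_D ≈ 1.7 mA

V_G = V_DD·R_2/(R_1+R_2) = 9.6×27/95 = 2.73 V.
Assume saturation: I_D = (k_n/2)(V_GS − V_t)² with V_GS = V_G − I_D·R_S = 2.73 − 0.15·I_D.
Substituting gives 0.0416·I_D² − 1.68·I_D + 2.79 = 0, with roots I_D = 1.73 or 38.7 mA.
The root I_D = 38.7 mA gives V_GS = -3.07 V ≤ V_t, so take I_D = 1.73 mA.
Then V_GS = 2.47 V and V_DS = V_DD − I_D(R_D+R_S) = 9.6 − 1.73×1.15 = 7.61 V.
Saturation requires V_DS ≥ V_GS − V_t = 0.968 V; 7.61 ≥ 0.968 ✓.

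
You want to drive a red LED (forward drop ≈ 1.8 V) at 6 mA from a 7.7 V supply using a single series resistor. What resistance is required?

The resistor drops V_S − V_D = 7.7 − 1.8 = 5.9 V at 6 mA.
R = 5.9 V / 6 mA = 0.983 kΩ.

R ≈ 0.98 kΩ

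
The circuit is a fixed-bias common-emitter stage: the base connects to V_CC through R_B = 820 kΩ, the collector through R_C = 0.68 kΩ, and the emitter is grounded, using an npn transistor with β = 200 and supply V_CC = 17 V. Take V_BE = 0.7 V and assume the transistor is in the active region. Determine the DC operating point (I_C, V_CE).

I_C ≈ 4 mA, V_CE ≈ 14 V

Base loop: V_CC = I_B·R_B + V_BE, so I_B = (17 − 0.7)/820 kΩ = 0.0199 mA.
In the active region I_C = β·I_B = 200 × 0.0199 = 3.98 mA.
Collector loop: V_CE = V_CC − I_C·R_C = 17 − 3.98×0.68 = 14.3 V.
Since V_CE = 14.3 V > V_CE(sat) ≈ 0.2 V, the transistor is in the active region as assumed.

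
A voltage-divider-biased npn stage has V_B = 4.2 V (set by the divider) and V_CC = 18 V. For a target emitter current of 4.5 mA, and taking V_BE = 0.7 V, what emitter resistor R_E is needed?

R_E ≈ 0.78 kΩ

V_E = V_B − V_BE = 4.2 − 0.7 = 3.5 V.
R_E = V_E / I_E = 3.5 / 4.5 = 0.778 kΩ.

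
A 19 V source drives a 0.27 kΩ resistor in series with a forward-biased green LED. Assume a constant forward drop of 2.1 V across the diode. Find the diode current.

KVL around the loop: 19 = V_D + I·R = 2.1 + I × 0.27 kΩ.
So I = (19 − 2.1) / 0.27 kΩ = 16.9 / 0.27 = 62.6 mA.

I ≈ 63 mA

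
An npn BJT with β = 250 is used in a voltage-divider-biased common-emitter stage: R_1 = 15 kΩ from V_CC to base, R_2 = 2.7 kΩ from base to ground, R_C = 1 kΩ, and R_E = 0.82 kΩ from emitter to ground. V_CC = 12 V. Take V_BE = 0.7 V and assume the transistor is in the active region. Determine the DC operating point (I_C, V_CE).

I_C ≈ 1.4 mA, V_CE ≈ 9.5 V

Thevenize the base divider: V_Th = V_CC·R_2/(R_1+R_2) = 12×2.7/17.7 = 1.83 V, R_Th = R_1‖R_2 = 2.29 kΩ.
Base-emitter loop: V_Th = I_B·R_Th + V_BE + (β+1)I_B·R_E, so I_B = (1.83 − 0.7) / (2.29 + 251×0.82) = 0.00543 mA.
I_C = β·I_B = 250×0.00543 = 1.36 mA, and I_E = (β+1)I_B = 1.36 mA.
V_CE = V_CC − I_C·R_C − I_E·R_E = 12 − 1.36×1 − 1.36×0.82 = 9.52 V.
V_CE = 9.52 V > 0.2 V confirms active-region operation.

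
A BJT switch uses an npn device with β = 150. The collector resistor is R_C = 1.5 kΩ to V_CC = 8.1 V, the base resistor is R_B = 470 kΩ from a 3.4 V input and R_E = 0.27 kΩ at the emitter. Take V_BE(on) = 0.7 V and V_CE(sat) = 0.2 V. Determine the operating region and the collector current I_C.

Assume active. Base-emitter loop: I_B = (V_BB − V_BE)/(R_B + (β+1)R_E) = (3.4 − 0.7)/(470 + 151×0.27) = 0.00529 mA.
I_C = β·I_B = 150×0.00529 = 0.793 mA.
V_CE = V_CC − I_C·R_C − I_E·R_E = 8.1 − 0.793×1.5 − 0.798×0.27 = 6.7 V > V_CE(sat), so the active-region assumption holds.

active; I_C ≈ 0.79 mA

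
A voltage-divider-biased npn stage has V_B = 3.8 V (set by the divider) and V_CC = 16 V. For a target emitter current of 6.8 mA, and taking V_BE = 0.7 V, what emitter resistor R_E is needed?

V_E = V_B − V_BE = 3.8 − 0.7 = 3.1 V.
R_E = V_E / I_E = 3.1 / 6.8 = 0.456 kΩ.

R_E ≈ 0.46 kΩ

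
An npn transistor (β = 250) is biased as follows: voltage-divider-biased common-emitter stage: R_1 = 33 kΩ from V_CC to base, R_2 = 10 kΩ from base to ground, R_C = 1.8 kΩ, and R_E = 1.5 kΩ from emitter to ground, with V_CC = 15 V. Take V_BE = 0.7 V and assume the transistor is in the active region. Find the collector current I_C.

Thevenize the base divider: V_Th = V_CC·R_2/(R_1+R_2) = 15×10/43 = 3.49 V, R_Th = R_1‖R_2 = 7.67 kΩ.
Base-emitter loop: V_Th = I_B·R_Th + V_BE + (β+1)I_B·R_E, so I_B = (3.49 − 0.7) / (7.67 + 251×1.5) = 0.00726 mA.
I_C = β·I_B = 250×0.00726 = 1.81 mA, and I_E = (β+1)I_B = 1.82 mA.
V_CE = V_CC − I_C·R_C − I_E·R_E = 15 − 1.81×1.8 − 1.82×1.5 = 9 V.
V_CE = 9 V > 0.2 V confirms active-region operation.

I_C ≈ 1.8 mA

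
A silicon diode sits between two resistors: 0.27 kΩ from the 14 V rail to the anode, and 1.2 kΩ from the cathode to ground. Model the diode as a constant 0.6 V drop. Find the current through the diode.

I ≈ 9.1 mA

The two resistors are in series with the diode, so KVL gives 14 = I·0.27 + 0.6 + I·1.2.
I = (14 − 0.6) / (0.27 + 1.2) kΩ = 13.4 / 1.47 = 9.12 mA.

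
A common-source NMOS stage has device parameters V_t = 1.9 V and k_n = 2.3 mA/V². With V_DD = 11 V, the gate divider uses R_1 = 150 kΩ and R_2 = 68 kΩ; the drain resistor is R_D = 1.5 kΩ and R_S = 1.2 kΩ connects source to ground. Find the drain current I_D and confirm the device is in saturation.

V_G = V_DD·R_2/(R_1+R_2) = 11×68/218 = 3.43 V.
Assume saturation: I_D = (k_n/2)(V_GS − V_t)² with V_GS = V_G − I_D·R_S = 3.43 − 1.2·I_D.
Substituting gives 1.66·I_D² − 5.23·I_D + 2.7 = 0, with roots I_D = 0.65 or 2.51 mA.
The root I_D = 2.51 mA gives V_GS = 0.424 V ≤ V_t, so take I_D = 0.65 mA.
Then V_GS = 2.65 V and V_DS = V_DD − I_D(R_D+R_S) = 11 − 0.65×2.7 = 9.25 V.
Saturation requires V_DS ≥ V_GS − V_t = 0.752 V; 9.25 ≥ 0.752 ✓.

I_D ≈ 0.65 mA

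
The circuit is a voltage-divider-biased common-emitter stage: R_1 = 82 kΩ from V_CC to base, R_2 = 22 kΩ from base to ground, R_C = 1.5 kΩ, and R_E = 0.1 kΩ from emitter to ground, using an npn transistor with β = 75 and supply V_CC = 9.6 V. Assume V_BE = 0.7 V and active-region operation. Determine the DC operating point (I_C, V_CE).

I_C ≈ 4 mA, V_CE ≈ 3.2 V

Thevenize the base divider: V_Th = V_CC·R_2/(R_1+R_2) = 9.6×22/104 = 2.03 V, R_Th = R_1‖R_2 = 17.3 kΩ.
Base-emitter loop: V_Th = I_B·R_Th + V_BE + (β+1)I_B·R_E, so I_B = (2.03 − 0.7) / (17.3 + 76×0.1) = 0.0533 mA.
I_C = β·I_B = 75×0.0533 = 4 mA, and I_E = (β+1)I_B = 4.05 mA.
V_CE = V_CC − I_C·R_C − I_E·R_E = 9.6 − 4×1.5 − 4.05×0.1 = 3.19 V.
V_CE = 3.19 V > 0.2 V confirms active-region operation.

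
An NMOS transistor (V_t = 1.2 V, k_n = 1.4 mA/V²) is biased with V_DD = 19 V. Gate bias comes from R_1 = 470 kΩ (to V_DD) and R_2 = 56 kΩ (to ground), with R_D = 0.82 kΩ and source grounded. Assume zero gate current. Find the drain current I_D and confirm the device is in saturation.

I_D ≈ 0.47 mA

V_G = V_DD·R_2/(R_1+R_2) = 19×56/526 = 2.02 V. With the source grounded, V_GS = V_G = 2.02 V.
Assume saturation: I_D = (k_n/2)(V_GS − V_t)² = (1.4/2)×(2.02 − 1.2)² = 0.7×0.823² = 0.474 mA.
V_DS = V_DD − I_D·R_D = 19 − 0.474×0.82 = 18.6 V.
Saturation requires V_DS ≥ V_GS − V_t = 0.823 V; 18.6 ≥ 0.823 ✓.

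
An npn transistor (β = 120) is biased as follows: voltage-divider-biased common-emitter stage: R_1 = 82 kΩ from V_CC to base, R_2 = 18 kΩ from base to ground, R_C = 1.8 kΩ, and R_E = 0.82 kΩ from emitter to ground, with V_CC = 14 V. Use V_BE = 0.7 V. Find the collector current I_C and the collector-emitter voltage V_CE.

Thevenize the base divider: V_Th = V_CC·R_2/(R_1+R_2) = 14×18/100 = 2.52 V, R_Th = R_1‖R_2 = 14.8 kΩ.
Base-emitter loop: V_Th = I_B·R_Th + V_BE + (β+1)I_B·R_E, so I_B = (2.52 − 0.7) / (14.8 + 121×0.82) = 0.016 mA.
I_C = β·I_B = 120×0.016 = 1.92 mA, and I_E = (β+1)I_B = 1.93 mA.
V_CE = V_CC − I_C·R_C − I_E·R_E = 14 − 1.92×1.8 − 1.93×0.82 = 8.97 V.
V_CE = 8.97 V > 0.2 V confirms active-region operation.

I_C ≈ 1.9 mA, V_CE ≈ 9 V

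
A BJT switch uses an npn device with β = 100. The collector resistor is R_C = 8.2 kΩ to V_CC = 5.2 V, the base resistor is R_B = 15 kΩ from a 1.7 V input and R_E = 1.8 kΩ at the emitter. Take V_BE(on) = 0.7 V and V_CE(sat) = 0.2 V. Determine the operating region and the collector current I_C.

Assume active: I_B = (1.7 − 0.7)/(15 + 101×1.8) = 0.00508 mA, I_C = β·I_B = 0.508 mA.
Then V_CE = 5.2 − 0.508×8.2 − 0.513×1.8 = 0.11 V < 0.2 V — the active assumption fails.
Re-solve with V_CE = 0.2 V. KCL at the emitter: V_E/R_E = (V_BB−0.7−V_E)/R_B + (V_CC−0.2−V_E)/R_C, giving V_E = 0.909 V.
I_C = (V_CC − 0.2 − V_E)/R_C = (5 − 0.909)/8.2 = 0.499 mA.
Check: I_B = (1 − 0.909)/15 = 0.00607 mA, and β·I_B = 0.607 mA > I_C, confirming saturation.

saturation; I_C ≈ 0.5 mA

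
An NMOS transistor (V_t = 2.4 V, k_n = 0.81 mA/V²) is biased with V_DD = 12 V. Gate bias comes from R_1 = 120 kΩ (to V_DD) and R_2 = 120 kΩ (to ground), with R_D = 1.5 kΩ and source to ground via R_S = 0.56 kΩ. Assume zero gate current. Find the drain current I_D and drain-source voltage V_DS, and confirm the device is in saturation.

V_G = V_DD·R_2/(R_1+R_2) = 12×120/240 = 6 V.
Assume saturation: I_D = (k_n/2)(V_GS − V_t)² with V_GS = V_G − I_D·R_S = 6 − 0.56·I_D.
Substituting gives 0.127·I_D² − 2.63·I_D + 5.25 = 0, with roots I_D = 2.23 or 18.5 mA.
The root I_D = 18.5 mA gives V_GS = -4.36 V ≤ V_t, so take I_D = 2.23 mA.
Then V_GS = 4.75 V and V_DS = V_DD − I_D(R_D+R_S) = 12 − 2.23×2.06 = 7.4 V.
Saturation requires V_DS ≥ V_GS − V_t = 2.35 V; 7.4 ≥ 2.35 ✓.

I_D ≈ 2.2 mA, V_DS ≈ 7.4 V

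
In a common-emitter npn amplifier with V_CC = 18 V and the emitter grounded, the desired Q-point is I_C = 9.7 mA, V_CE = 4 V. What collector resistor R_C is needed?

Collector loop: V_CC = I_C·R_C + V_CE.
R_C = (V_CC − V_CE)/I_C = (18 − 4)/9.7 = 1.44 kΩ.

R_C ≈ 1.4 kΩ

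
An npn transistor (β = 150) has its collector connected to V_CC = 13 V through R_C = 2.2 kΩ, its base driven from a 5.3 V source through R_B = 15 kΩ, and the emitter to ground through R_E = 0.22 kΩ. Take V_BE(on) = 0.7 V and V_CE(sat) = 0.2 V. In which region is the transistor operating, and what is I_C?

saturation; I_C ≈ 5.3 mA

Assume active: I_B = (5.3 − 0.7)/(15 + 151×0.22) = 0.0954 mA, I_C = β·I_B = 14.3 mA.
Then V_CE = 13 − 14.3×2.2 − 14.4×0.22 = -21.6 V < 0.2 V — the active assumption fails.
Re-solve with V_CE = 0.2 V. KCL at the emitter: V_E/R_E = (V_BB−0.7−V_E)/R_B + (V_CC−0.2−V_E)/R_C, giving V_E = 1.21 V.
I_C = (V_CC − 0.2 − V_E)/R_C = (12.8 − 1.21)/2.2 = 5.27 mA.
Check: I_B = (4.6 − 1.21)/15 = 0.226 mA, and β·I_B = 33.9 mA > I_C, confirming saturation.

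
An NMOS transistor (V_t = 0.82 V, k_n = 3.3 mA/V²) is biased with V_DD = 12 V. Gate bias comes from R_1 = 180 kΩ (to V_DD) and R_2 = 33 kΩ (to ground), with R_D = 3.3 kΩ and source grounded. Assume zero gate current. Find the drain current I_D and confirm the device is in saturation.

V_G = V_DD·R_2/(R_1+R_2) = 12×33/213 = 1.86 V. With the source grounded, V_GS = V_G = 1.86 V.
Assume saturation: I_D = (k_n/2)(V_GS − V_t)² = (3.3/2)×(1.86 − 0.82)² = 1.65×1.04² = 1.78 mA.
V_DS = V_DD − I_D·R_D = 12 − 1.78×3.3 = 6.12 V.
Saturation requires V_DS ≥ V_GS − V_t = 1.04 V; 6.12 ≥ 1.04 ✓.

I_D ≈ 1.8 mA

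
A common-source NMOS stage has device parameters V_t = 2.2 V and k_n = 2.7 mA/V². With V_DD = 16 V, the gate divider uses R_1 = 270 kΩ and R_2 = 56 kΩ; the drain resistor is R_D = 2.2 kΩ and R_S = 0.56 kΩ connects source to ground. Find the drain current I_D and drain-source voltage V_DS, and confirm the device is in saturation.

I_D ≈ 0.23 mA, V_DS ≈ 15 V

V_G = V_DD·R_2/(R_1+R_2) = 16×56/326 = 2.75 V.
Assume saturation: I_D = (k_n/2)(V_GS − V_t)² with V_GS = V_G − I_D·R_S = 2.75 − 0.56·I_D.
Substituting gives 0.423·I_D² − 1.83·I_D + 0.406 = 0, with roots I_D = 0.235 or 4.09 mA.
The root I_D = 4.09 mA gives V_GS = 0.46 V ≤ V_t, so take I_D = 0.235 mA.
Then V_GS = 2.62 V and V_DS = V_DD − I_D(R_D+R_S) = 16 − 0.235×2.76 = 15.4 V.
Saturation requires V_DS ≥ V_GS − V_t = 0.417 V; 15.4 ≥ 0.417 ✓.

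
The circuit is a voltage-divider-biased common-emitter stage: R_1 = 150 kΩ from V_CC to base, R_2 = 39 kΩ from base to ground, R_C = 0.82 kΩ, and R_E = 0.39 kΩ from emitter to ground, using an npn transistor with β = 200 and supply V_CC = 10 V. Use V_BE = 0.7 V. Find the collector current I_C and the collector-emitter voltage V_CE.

Thevenize the base divider: V_Th = V_CC·R_2/(R_1+R_2) = 10×39/189 = 2.06 V, R_Th = R_1‖R_2 = 31 kΩ.
Base-emitter loop: V_Th = I_B·R_Th + V_BE + (β+1)I_B·R_E, so I_B = (2.06 − 0.7) / (31 + 201×0.39) = 0.0125 mA.
I_C = β·I_B = 200×0.0125 = 2.49 mA, and I_E = (β+1)I_B = 2.51 mA.
V_CE = V_CC − I_C·R_C − I_E·R_E = 10 − 2.49×0.82 − 2.51×0.39 = 6.98 V.
V_CE = 6.98 V > 0.2 V confirms active-region operation.

I_C ≈ 2.5 mA, V_CE ≈ 7 V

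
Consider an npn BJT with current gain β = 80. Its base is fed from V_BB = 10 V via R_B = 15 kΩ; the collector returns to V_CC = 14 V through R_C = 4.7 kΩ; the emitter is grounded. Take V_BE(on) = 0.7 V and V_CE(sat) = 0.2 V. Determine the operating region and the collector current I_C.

saturation; I_C ≈ 2.9 mA

Assume active: I_B = (10 − 0.7)/15 = 0.62 mA, giving I_C = β·I_B = 49.6 mA.
But then V_CE = 14 − 49.6×4.7 = -219 V < V_CE(sat) = 0.2 V — impossible in the active region.
So the transistor is saturated. With V_CE = 0.2 V, I_C = (V_CC − 0.2)/R_C = 13.8/4.7 = 2.94 mA.
Check: β·I_B = 49.6 mA > I_C = 2.94 mA, confirming saturation.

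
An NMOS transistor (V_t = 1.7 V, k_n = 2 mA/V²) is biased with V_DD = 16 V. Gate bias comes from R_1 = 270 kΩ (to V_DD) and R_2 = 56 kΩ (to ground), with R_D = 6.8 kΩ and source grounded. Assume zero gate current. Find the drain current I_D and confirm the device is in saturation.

V_G = V_DD·R_2/(R_1+R_2) = 16×56/326 = 2.75 V. With the source grounded, V_GS = V_G = 2.75 V.
Assume saturation: I_D = (k_n/2)(V_GS − V_t)² = (2/2)×(2.75 − 1.7)² = 1×1.05² = 1.1 mA.
V_DS = V_DD − I_D·R_D = 16 − 1.1×6.8 = 8.52 V.
Saturation requires V_DS ≥ V_GS − V_t = 1.05 V; 8.52 ≥ 1.05 ✓.

I_D ≈ 1.1 mA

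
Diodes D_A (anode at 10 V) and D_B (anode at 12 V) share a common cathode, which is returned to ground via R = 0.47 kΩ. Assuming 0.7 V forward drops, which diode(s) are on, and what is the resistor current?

Only D_B conducts; I_R ≈ 24 mA

Assume both conduct. Then node N would need to be at both 10−0.7 = 9.3 V and 12−0.7 = 11.3 V, which is impossible.
Assume only D_B conducts: V_N = 12 − 0.7 = 11.3 V, so I_R = 11.3/0.47 = 24 mA.
Check D_A: its anode-to-cathode voltage is 10 − 11.3 = -1.3 V < 0.7 V, so it is off. The assumption is consistent.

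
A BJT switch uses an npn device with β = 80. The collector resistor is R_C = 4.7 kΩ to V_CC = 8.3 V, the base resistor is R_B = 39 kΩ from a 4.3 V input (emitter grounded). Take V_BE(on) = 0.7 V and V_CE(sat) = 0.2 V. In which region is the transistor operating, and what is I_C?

Assume active: I_B = (4.3 − 0.7)/39 = 0.0923 mA, giving I_C = β·I_B = 7.38 mA.
But then V_CE = 8.3 − 7.38×4.7 = -26.4 V < V_CE(sat) = 0.2 V — impossible in the active region.
So the transistor is saturated. With V_CE = 0.2 V, I_C = (V_CC − 0.2)/R_C = 8.1/4.7 = 1.72 mA.
Check: β·I_B = 7.38 mA > I_C = 1.72 mA, confirming saturation.

saturation; I_C ≈ 1.7 mA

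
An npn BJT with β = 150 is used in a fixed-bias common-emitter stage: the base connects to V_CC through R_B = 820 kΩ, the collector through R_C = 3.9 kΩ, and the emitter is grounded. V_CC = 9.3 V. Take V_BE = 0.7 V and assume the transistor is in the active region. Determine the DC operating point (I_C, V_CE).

I_C ≈ 1.6 mA, V_CE ≈ 3.2 V

Base loop: V_CC = I_B·R_B + V_BE, so I_B = (9.3 − 0.7)/820 kΩ = 0.0105 mA.
In the active region I_C = β·I_B = 150 × 0.0105 = 1.57 mA.
Collector loop: V_CE = V_CC − I_C·R_C = 9.3 − 1.57×3.9 = 3.16 V.
Since V_CE = 3.16 V > V_CE(sat) ≈ 0.2 V, the transistor is in the active region as assumed.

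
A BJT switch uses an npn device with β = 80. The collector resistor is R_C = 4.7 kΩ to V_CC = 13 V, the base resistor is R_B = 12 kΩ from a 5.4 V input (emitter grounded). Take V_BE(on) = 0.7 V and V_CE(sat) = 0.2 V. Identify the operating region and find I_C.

Assume active: I_B = (5.4 − 0.7)/12 = 0.392 mA, giving I_C = β·I_B = 31.3 mA.
But then V_CE = 13 − 31.3×4.7 = -134 V < V_CE(sat) = 0.2 V — impossible in the active region.
So the transistor is saturated. With V_CE = 0.2 V, I_C = (V_CC − 0.2)/R_C = 12.8/4.7 = 2.72 mA.
Check: β·I_B = 31.3 mA > I_C = 2.72 mA, confirming saturation.

saturation; I_C ≈ 2.7 mA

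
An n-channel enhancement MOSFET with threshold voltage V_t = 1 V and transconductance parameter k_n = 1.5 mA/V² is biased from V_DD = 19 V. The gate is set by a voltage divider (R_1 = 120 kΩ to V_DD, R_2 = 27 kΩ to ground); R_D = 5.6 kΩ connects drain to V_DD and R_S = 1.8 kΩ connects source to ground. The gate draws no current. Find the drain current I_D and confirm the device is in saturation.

V_G = V_DD·R_2/(R_1+R_2) = 19×27/147 = 3.49 V.
Assume saturation: I_D = (k_n/2)(V_GS − V_t)² with V_GS = V_G − I_D·R_S = 3.49 − 1.8·I_D.
Substituting gives 2.43·I_D² − 7.72·I_D + 4.65 = 0, with roots I_D = 0.807 or 2.37 mA.
The root I_D = 2.37 mA gives V_GS = -0.778 V ≤ V_t, so take I_D = 0.807 mA.
Then V_GS = 2.04 V and V_DS = V_DD − I_D(R_D+R_S) = 19 − 0.807×7.4 = 13 V.
Saturation requires V_DS ≥ V_GS − V_t = 1.04 V; 13 ≥ 1.04 ✓.

I_D ≈ 0.81 mA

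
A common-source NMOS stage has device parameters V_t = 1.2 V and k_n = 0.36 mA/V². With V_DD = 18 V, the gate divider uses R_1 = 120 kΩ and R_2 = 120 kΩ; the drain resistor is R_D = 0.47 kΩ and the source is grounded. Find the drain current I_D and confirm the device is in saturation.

I_D ≈ 11 mA

V_G = V_DD·R_2/(R_1+R_2) = 18×120/240 = 9 V. With the source grounded, V_GS = V_G = 9 V.
Assume saturation: I_D = (k_n/2)(V_GS − V_t)² = (0.36/2)×(9 − 1.2)² = 0.18×7.8² = 11 mA.
V_DS = V_DD − I_D·R_D = 18 − 11×0.47 = 12.9 V.
Saturation requires V_DS ≥ V_GS − V_t = 7.8 V; 12.9 ≥ 7.8 ✓.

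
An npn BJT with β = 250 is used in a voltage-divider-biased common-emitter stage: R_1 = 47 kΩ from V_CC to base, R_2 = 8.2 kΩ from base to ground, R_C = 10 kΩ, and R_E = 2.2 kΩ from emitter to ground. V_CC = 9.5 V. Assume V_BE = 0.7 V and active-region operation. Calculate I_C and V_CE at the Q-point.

Thevenize the base divider: V_Th = V_CC·R_2/(R_1+R_2) = 9.5×8.2/55.2 = 1.41 V, R_Th = R_1‖R_2 = 6.98 kΩ.
Base-emitter loop: V_Th = I_B·R_Th + V_BE + (β+1)I_B·R_E, so I_B = (1.41 − 0.7) / (6.98 + 251×2.2) = 0.00127 mA.
I_C = β·I_B = 250×0.00127 = 0.318 mA, and I_E = (β+1)I_B = 0.319 mA.
V_CE = V_CC − I_C·R_C − I_E·R_E = 9.5 − 0.318×10 − 0.319×2.2 = 5.62 V.
V_CE = 5.62 V > 0.2 V confirms active-region operation.

I_C ≈ 0.32 mA, V_CE ≈ 5.6 V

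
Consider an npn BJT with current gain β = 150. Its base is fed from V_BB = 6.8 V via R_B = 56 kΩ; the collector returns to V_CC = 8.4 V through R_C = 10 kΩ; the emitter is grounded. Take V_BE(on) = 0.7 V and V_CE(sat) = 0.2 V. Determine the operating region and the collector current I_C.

saturation; I_C ≈ 0.82 mA

Assume active: I_B = (6.8 − 0.7)/56 = 0.109 mA, giving I_C = β·I_B = 16.3 mA.
But then V_CE = 8.4 − 16.3×10 = -155 V < V_CE(sat) = 0.2 V — impossible in the active region.
So the transistor is saturated. With V_CE = 0.2 V, I_C = (V_CC − 0.2)/R_C = 8.2/10 = 0.82 mA.
Check: β·I_B = 16.3 mA > I_C = 0.82 mA, confirming saturation.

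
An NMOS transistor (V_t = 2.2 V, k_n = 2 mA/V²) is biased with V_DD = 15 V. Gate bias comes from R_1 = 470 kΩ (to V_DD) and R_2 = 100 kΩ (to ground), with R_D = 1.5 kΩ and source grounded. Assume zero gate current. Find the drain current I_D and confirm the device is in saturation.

V_G = V_DD·R_2/(R_1+R_2) = 15×100/570 = 2.63 V. With the source grounded, V_GS = V_G = 2.63 V.
Assume saturation: I_D = (k_n/2)(V_GS − V_t)² = (2/2)×(2.63 − 2.2)² = 1×0.432² = 0.186 mA.
V_DS = V_DD − I_D·R_D = 15 − 0.186×1.5 = 14.7 V.
Saturation requires V_DS ≥ V_GS − V_t = 0.432 V; 14.7 ≥ 0.432 ✓.

I_D ≈ 0.19 mA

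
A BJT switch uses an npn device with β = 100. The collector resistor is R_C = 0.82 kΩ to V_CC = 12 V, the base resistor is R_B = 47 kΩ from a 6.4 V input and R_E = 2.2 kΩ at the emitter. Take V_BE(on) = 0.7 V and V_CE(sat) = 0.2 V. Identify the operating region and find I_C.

active; I_C ≈ 2.1 mA

Assume active. Base-emitter loop: I_B = (V_BB − V_BE)/(R_B + (β+1)R_E) = (6.4 − 0.7)/(47 + 101×2.2) = 0.0212 mA.
I_C = β·I_B = 100×0.0212 = 2.12 mA.
V_CE = V_CC − I_C·R_C − I_E·R_E = 12 − 2.12×0.82 − 2.14×2.2 = 5.56 V > V_CE(sat), so the active-region assumption holds.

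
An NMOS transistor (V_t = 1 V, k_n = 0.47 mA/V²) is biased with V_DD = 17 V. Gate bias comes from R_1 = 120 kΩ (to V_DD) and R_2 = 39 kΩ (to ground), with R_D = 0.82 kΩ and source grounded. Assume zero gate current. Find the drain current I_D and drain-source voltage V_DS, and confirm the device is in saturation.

I_D ≈ 2.4 mA, V_DS ≈ 15 V

V_G = V_DD·R_2/(R_1+R_2) = 17×39/159 = 4.17 V. With the source grounded, V_GS = V_G = 4.17 V.
Assume saturation: I_D = (k_n/2)(V_GS − V_t)² = (0.47/2)×(4.17 − 1)² = 0.235×3.17² = 2.36 mA.
V_DS = V_DD − I_D·R_D = 17 − 2.36×0.82 = 15.1 V.
Saturation requires V_DS ≥ V_GS − V_t = 3.17 V; 15.1 ≥ 3.17 ✓.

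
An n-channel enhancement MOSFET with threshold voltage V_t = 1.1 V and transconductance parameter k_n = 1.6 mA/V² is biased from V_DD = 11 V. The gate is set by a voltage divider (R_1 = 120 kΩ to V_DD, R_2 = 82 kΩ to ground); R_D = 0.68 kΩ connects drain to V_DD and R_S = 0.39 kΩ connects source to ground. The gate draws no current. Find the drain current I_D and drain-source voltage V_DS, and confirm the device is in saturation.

I_D ≈ 3.4 mA, V_DS ≈ 7.4 V

V_G = V_DD·R_2/(R_1+R_2) = 11×82/202 = 4.47 V.
Assume saturation: I_D = (k_n/2)(V_GS − V_t)² with V_GS = V_G − I_D·R_S = 4.47 − 0.39·I_D.
Substituting gives 0.122·I_D² − 3.1·I_D + 9.06 = 0, with roots I_D = 3.37 or 22.1 mA.
The root I_D = 22.1 mA gives V_GS = -4.16 V ≤ V_t, so take I_D = 3.37 mA.
Then V_GS = 3.15 V and V_DS = V_DD − I_D(R_D+R_S) = 11 − 3.37×1.07 = 7.4 V.
Saturation requires V_DS ≥ V_GS − V_t = 2.05 V; 7.4 ≥ 2.05 ✓.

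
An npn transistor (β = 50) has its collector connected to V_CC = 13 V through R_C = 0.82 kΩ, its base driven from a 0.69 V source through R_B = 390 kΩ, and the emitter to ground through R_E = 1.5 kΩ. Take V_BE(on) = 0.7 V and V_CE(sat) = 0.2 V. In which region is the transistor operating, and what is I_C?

cutoff; I_C ≈ 0

V_BB = 0.69 V ≤ V_BE(on) = 0.7 V, so the base-emitter junction is not forward biased.
The transistor is in cutoff: I_B = I_C = 0.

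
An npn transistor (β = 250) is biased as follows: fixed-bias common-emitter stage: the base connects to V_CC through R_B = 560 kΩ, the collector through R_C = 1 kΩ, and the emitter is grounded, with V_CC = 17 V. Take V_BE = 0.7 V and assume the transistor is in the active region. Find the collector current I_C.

Base loop: V_CC = I_B·R_B + V_BE, so I_B = (17 − 0.7)/560 kΩ = 0.0291 mA.
In the active region I_C = β·I_B = 250 × 0.0291 = 7.28 mA.
Collector loop: V_CE = V_CC − I_C·R_C = 17 − 7.28×1 = 9.72 V.
Since V_CE = 9.72 V > V_CE(sat) ≈ 0.2 V, the transistor is in the active region as assumed.

I_C ≈ 7.3 mA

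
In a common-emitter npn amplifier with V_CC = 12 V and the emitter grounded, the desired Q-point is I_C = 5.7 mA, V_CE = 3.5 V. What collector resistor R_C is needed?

R_C ≈ 1.5 kΩ

Collector loop: V_CC = I_C·R_C + V_CE.
R_C = (V_CC − V_CE)/I_C = (12 − 3.5)/5.7 = 1.49 kΩ.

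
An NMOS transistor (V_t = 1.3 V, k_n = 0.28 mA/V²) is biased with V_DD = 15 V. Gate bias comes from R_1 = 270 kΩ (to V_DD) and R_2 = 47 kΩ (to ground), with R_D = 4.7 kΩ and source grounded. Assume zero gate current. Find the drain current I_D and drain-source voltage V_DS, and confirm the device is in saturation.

I_D ≈ 0.12 mA, V_DS ≈ 14 V

V_G = V_DD·R_2/(R_1+R_2) = 15×47/317 = 2.22 V. With the source grounded, V_GS = V_G = 2.22 V.
Assume saturation: I_D = (k_n/2)(V_GS − V_t)² = (0.28/2)×(2.22 − 1.3)² = 0.14×0.924² = 0.12 mA.
V_DS = V_DD − I_D·R_D = 15 − 0.12×4.7 = 14.4 V.
Saturation requires V_DS ≥ V_GS − V_t = 0.924 V; 14.4 ≥ 0.924 ✓.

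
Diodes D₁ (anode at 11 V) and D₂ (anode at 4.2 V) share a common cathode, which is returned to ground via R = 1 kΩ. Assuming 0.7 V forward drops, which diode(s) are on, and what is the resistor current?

Assume both conduct. Then node N would need to be at both 11−0.7 = 10.3 V and 4.2−0.7 = 3.5 V, which is impossible.
Assume only D₁ conducts: V_N = 11 − 0.7 = 10.3 V, so I_R = 10.3/1 = 10.3 mA.
Check D₂: its anode-to-cathode voltage is 4.2 − 10.3 = -6.1 V < 0.7 V, so it is off. The assumption is consistent.

Only D₁ conducts; I_R ≈ 10 mA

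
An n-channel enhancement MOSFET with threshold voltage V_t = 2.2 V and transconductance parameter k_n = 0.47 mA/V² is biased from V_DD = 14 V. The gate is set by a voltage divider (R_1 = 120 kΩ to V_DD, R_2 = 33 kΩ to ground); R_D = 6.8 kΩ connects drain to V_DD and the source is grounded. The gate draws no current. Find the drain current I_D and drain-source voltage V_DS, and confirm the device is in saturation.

I_D ≈ 0.16 mA, V_DS ≈ 13 V

V_G = V_DD·R_2/(R_1+R_2) = 14×33/153 = 3.02 V. With the source grounded, V_GS = V_G = 3.02 V.
Assume saturation: I_D = (k_n/2)(V_GS − V_t)² = (0.47/2)×(3.02 − 2.2)² = 0.235×0.82² = 0.158 mA.
V_DS = V_DD − I_D·R_D = 14 − 0.158×6.8 = 12.9 V.
Saturation requires V_DS ≥ V_GS − V_t = 0.82 V; 12.9 ≥ 0.82 ✓.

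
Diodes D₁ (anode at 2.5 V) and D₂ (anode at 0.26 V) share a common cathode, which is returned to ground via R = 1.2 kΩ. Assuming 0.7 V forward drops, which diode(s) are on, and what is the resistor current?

Assume both conduct. Then node N would need to be at both 2.5−0.7 = 1.8 V and 0.26−0.7 = -0.44 V, which is impossible.
Assume only D₁ conducts: V_N = 2.5 − 0.7 = 1.8 V, so I_R = 1.8/1.2 = 1.5 mA.
Check D₂: its anode-to-cathode voltage is 0.26 − 1.8 = -1.54 V < 0.7 V, so it is off. The assumption is consistent.

Only D₁ conducts; I_R ≈ 1.5 mA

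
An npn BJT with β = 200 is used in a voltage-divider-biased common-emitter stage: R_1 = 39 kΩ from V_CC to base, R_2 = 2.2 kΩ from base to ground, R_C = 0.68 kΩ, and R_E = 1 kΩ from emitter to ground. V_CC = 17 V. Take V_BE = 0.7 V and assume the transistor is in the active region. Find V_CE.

Thevenize the base divider: V_Th = V_CC·R_2/(R_1+R_2) = 17×2.2/41.2 = 0.908 V, R_Th = R_1‖R_2 = 2.08 kΩ.
Base-emitter loop: V_Th = I_B·R_Th + V_BE + (β+1)I_B·R_E, so I_B = (0.908 − 0.7) / (2.08 + 201×1) = 0.00102 mA.
I_C = β·I_B = 200×0.00102 = 0.205 mA, and I_E = (β+1)I_B = 0.206 mA.
V_CE = V_CC − I_C·R_C − I_E·R_E = 17 − 0.205×0.68 − 0.206×1 = 16.7 V.
V_CE = 16.7 V > 0.2 V confirms active-region operation.

V_CE ≈ 17 V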